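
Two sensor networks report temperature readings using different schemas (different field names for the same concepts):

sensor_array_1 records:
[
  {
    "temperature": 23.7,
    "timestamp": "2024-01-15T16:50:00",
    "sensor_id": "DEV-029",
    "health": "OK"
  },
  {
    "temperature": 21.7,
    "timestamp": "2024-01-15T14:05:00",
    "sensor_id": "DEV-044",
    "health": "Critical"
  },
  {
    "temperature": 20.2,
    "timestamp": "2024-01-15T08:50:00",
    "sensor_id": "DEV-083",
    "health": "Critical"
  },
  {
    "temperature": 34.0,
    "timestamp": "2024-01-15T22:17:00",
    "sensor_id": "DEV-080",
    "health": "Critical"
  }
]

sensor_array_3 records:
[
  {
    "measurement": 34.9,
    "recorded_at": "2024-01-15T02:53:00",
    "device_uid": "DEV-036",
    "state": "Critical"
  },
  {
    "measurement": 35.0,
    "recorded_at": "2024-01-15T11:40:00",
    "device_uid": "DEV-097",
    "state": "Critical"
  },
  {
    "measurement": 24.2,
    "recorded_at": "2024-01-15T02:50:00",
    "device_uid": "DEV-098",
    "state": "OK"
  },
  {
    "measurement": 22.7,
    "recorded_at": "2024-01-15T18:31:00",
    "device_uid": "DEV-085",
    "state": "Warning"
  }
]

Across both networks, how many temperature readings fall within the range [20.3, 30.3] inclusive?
4

Schema mapping: "temperature" (sensor_array_1) = "measurement" (sensor_array_3) = temperature

Readings in [20.3, 30.3] from sensor_array_1: 2
Readings in [20.3, 30.3] from sensor_array_3: 2

Total count: 2 + 2 = 4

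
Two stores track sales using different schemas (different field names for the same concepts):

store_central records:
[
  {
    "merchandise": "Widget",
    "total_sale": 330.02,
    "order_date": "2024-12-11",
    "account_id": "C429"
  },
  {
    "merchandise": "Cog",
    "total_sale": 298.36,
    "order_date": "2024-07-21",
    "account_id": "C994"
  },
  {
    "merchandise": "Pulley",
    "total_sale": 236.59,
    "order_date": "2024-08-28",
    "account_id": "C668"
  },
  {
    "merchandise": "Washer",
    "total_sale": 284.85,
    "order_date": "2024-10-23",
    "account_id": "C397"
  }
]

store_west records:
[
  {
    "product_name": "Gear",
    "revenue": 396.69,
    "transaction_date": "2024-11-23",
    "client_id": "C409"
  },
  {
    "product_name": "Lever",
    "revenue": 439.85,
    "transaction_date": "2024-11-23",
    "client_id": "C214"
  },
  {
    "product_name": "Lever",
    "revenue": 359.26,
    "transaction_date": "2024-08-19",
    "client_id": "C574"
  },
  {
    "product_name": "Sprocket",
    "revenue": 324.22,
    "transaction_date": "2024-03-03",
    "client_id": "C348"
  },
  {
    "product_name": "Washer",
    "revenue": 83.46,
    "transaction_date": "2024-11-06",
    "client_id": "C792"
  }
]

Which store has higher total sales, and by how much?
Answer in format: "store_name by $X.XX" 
store_west by $453.66

Schema mapping: "total_sale" (store_central) = "revenue" (store_west) = sale amount

Total for store_central: 1149.82
Total for store_west: 1603.48

Difference: |1149.82 - 1603.48| = 453.66
store_west has higher sales by $453.66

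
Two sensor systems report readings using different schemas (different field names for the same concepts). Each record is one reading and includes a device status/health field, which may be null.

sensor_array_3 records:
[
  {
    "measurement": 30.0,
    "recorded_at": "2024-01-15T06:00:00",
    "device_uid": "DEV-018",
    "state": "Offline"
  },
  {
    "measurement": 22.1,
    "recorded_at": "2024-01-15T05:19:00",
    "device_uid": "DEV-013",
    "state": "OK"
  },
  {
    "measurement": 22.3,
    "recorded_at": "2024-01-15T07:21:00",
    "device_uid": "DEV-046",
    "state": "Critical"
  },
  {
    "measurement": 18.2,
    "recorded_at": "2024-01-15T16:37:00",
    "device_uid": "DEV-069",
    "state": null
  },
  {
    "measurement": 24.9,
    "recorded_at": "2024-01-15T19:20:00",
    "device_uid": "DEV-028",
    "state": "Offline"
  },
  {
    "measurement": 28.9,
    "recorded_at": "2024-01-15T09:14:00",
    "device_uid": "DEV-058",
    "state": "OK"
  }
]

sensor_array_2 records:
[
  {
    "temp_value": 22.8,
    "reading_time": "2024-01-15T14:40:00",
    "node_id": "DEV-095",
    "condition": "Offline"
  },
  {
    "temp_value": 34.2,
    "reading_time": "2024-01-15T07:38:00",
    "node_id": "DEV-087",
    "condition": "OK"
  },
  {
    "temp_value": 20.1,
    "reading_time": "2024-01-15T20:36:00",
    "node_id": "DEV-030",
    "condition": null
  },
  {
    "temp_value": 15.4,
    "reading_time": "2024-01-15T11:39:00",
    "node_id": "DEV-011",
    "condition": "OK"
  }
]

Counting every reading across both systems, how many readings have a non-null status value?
8

Schema mapping: "state" (sensor_array_3) = "condition" (sensor_array_2) = status

Non-null in sensor_array_3: 5
Non-null in sensor_array_2: 3

Total non-null: 5 + 3 = 8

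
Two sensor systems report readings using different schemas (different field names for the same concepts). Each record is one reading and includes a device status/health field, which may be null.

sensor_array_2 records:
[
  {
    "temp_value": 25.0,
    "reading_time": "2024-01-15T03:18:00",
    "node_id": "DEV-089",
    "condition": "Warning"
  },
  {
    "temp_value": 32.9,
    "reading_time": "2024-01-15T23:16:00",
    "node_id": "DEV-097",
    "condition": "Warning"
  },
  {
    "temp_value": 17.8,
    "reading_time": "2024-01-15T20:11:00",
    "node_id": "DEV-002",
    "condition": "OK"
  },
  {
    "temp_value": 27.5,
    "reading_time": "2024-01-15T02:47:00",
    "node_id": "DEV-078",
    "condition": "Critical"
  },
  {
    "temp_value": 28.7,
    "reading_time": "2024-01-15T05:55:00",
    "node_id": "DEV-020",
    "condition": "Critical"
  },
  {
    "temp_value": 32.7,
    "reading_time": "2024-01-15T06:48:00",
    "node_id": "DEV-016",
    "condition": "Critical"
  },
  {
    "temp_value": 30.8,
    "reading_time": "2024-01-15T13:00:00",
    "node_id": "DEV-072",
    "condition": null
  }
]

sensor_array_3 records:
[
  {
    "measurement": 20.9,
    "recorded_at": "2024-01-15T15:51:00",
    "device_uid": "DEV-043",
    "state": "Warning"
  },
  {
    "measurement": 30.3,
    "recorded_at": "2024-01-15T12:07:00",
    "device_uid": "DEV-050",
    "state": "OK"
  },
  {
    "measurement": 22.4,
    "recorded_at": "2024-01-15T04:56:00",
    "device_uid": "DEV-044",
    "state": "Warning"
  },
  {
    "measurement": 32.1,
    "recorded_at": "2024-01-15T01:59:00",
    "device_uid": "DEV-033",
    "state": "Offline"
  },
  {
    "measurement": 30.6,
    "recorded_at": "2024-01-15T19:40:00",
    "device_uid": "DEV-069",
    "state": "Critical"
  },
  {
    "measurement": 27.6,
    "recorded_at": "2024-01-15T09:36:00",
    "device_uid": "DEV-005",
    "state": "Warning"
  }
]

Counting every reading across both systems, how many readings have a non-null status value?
12

Schema mapping: "condition" (sensor_array_2) = "state" (sensor_array_3) = status

Non-null in sensor_array_2: 6
Non-null in sensor_array_3: 6

Total non-null: 6 + 6 = 12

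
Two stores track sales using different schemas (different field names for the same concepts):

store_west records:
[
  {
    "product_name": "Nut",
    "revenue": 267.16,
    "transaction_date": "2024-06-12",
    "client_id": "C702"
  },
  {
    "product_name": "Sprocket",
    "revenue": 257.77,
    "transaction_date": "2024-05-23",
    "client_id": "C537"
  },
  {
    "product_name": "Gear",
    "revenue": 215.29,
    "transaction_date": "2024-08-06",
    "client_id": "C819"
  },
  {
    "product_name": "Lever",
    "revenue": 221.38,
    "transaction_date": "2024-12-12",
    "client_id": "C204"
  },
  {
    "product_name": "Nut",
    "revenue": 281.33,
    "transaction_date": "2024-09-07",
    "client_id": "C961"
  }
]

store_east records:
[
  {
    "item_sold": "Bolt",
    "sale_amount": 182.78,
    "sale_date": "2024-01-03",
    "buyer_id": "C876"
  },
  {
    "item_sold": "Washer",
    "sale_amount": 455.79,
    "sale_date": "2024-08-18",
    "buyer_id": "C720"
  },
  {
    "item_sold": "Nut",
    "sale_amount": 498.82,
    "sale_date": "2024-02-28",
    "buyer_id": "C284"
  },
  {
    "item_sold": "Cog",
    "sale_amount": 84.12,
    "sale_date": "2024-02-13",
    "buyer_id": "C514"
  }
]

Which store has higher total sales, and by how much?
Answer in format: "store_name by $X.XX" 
store_west by $21.42

Schema mapping: "revenue" (store_west) = "sale_amount" (store_east) = sale amount

Total for store_west: 1242.93
Total for store_east: 1221.51

Difference: |1242.93 - 1221.51| = 21.42
store_west has higher sales by $21.42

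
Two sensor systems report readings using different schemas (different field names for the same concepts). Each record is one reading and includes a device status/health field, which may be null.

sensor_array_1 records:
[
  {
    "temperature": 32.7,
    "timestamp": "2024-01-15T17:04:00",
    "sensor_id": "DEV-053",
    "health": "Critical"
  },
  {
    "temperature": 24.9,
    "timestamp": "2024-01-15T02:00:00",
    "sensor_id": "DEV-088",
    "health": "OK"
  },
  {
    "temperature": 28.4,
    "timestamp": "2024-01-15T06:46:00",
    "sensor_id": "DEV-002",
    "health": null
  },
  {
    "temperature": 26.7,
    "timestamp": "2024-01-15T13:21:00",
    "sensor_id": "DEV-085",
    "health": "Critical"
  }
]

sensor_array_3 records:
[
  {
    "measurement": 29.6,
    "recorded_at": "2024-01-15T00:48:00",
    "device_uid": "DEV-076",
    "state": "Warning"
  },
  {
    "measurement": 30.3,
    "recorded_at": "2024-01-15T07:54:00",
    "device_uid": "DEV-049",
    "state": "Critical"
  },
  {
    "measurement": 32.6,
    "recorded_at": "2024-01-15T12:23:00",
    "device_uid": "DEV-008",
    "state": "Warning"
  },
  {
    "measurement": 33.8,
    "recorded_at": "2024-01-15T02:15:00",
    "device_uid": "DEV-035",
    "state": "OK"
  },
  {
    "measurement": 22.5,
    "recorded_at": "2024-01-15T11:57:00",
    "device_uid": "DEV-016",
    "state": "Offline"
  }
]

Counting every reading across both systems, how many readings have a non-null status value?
8

Schema mapping: "health" (sensor_array_1) = "state" (sensor_array_3) = status

Non-null in sensor_array_1: 3
Non-null in sensor_array_3: 5

Total non-null: 3 + 5 = 8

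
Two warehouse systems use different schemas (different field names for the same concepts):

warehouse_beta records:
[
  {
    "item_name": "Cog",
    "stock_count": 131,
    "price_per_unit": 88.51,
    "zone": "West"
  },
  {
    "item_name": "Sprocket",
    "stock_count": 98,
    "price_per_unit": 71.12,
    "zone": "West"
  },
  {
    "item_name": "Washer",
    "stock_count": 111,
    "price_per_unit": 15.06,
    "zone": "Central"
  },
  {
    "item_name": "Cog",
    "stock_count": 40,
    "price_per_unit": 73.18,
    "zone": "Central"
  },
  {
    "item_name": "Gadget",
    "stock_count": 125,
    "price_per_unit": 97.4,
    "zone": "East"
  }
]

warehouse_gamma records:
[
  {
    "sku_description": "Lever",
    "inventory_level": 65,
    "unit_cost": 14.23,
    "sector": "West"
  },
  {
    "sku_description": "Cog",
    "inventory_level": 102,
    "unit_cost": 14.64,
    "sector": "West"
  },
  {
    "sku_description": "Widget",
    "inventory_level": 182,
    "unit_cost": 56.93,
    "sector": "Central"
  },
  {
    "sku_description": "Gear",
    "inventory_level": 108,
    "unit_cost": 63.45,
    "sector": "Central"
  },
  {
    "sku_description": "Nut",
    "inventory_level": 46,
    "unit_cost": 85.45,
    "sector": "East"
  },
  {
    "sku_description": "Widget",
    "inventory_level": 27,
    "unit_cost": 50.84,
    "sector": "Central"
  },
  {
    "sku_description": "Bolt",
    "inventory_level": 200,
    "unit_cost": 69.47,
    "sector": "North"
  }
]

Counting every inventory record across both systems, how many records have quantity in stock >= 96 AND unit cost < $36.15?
2

Schema mappings:
- "stock_count" (warehouse_beta) = "inventory_level" (warehouse_gamma) = quantity
- "price_per_unit" (warehouse_beta) = "unit_cost" (warehouse_gamma) = unit cost

Records meeting both conditions in warehouse_beta: 1
Records meeting both conditions in warehouse_gamma: 1

Total: 1 + 1 = 2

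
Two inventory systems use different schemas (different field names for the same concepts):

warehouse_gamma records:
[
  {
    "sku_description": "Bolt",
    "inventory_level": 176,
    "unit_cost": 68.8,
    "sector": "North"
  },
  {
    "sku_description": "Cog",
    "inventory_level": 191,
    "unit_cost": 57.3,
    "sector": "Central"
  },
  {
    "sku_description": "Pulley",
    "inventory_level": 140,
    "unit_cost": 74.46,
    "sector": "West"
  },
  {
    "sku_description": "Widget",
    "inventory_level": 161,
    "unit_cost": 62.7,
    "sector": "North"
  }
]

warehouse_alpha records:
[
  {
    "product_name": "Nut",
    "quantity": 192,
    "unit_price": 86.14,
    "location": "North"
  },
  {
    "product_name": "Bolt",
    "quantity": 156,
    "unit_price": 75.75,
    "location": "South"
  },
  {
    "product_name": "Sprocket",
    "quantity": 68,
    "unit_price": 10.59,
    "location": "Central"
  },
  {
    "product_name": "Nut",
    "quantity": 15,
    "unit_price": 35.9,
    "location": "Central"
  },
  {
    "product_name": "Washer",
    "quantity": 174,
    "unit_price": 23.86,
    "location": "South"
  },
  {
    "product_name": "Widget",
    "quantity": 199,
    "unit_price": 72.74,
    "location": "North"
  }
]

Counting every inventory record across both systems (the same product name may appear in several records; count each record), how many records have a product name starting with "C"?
1

Schema mapping: "sku_description" (warehouse_gamma) = "product_name" (warehouse_alpha) = product name

Records with product name starting with "C" in warehouse_gamma: 1
Records with product name starting with "C" in warehouse_alpha: 0

Total: 1 + 0 = 1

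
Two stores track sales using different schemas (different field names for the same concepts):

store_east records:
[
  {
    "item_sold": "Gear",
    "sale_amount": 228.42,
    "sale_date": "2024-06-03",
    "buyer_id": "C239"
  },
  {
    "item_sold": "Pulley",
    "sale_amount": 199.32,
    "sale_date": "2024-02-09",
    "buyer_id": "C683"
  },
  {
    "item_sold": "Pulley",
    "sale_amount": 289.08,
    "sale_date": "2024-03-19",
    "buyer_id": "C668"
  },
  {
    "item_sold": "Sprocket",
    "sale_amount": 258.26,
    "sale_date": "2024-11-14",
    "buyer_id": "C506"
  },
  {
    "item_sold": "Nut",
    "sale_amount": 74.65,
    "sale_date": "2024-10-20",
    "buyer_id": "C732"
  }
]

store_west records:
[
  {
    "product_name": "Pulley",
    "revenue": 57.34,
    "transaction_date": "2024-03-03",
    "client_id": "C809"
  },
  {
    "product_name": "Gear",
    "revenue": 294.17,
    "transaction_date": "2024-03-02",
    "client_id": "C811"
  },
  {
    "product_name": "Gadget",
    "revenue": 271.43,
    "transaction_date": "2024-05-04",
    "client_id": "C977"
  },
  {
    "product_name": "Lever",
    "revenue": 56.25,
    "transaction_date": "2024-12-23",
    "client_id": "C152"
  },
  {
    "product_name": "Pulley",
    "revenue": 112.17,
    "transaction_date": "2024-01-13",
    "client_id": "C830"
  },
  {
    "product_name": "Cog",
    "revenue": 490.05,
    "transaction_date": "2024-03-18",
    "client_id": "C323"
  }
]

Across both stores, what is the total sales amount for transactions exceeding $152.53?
2030.73

Schema mapping: "sale_amount" (store_east) = "revenue" (store_west) = sale amount

Sum of sales > $152.53 in store_east: 975.08
Sum of sales > $152.53 in store_west: 1055.65

Total: 975.08 + 1055.65 = 2030.73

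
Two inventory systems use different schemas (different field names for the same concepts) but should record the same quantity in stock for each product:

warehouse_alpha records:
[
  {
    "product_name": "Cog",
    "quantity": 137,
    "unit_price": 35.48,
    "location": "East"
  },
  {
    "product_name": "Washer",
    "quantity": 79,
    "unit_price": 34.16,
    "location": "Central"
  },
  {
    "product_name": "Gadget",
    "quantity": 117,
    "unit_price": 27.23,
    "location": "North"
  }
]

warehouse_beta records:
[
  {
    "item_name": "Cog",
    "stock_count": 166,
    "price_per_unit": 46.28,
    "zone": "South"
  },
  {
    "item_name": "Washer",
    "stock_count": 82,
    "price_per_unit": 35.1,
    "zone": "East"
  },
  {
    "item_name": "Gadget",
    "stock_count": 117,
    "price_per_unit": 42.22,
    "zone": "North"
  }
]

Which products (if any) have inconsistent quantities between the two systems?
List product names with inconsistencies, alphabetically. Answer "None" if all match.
Cog, Washer

Schema mappings:
- "product_name" (warehouse_alpha) = "item_name" (warehouse_beta) = product name
- "quantity" (warehouse_alpha) = "stock_count" (warehouse_beta) = quantity

Comparison:
  Cog: 137 vs 166 - MISMATCH
  Washer: 79 vs 82 - MISMATCH
  Gadget: 117 vs 117 - MATCH

Products with inconsistencies: Cog, Washer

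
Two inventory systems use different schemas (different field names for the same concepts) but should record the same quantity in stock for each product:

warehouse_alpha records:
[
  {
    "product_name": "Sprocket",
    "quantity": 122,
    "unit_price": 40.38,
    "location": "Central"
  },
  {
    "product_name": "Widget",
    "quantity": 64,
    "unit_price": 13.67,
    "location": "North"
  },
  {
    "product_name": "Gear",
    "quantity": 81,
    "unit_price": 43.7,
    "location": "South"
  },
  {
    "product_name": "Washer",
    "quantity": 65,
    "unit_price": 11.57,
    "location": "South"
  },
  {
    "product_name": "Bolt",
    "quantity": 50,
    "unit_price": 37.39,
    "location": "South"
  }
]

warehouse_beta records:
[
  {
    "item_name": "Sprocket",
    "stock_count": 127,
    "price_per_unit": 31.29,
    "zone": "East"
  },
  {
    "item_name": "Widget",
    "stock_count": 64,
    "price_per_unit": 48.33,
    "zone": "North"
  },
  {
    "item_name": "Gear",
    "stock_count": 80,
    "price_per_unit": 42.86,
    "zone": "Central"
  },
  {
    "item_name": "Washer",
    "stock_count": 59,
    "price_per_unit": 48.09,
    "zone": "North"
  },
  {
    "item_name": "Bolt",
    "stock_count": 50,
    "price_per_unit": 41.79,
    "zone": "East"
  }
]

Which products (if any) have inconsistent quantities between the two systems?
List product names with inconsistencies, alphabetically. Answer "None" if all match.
Gear, Sprocket, Washer

Schema mappings:
- "product_name" (warehouse_alpha) = "item_name" (warehouse_beta) = product name
- "quantity" (warehouse_alpha) = "stock_count" (warehouse_beta) = quantity

Comparison:
  Sprocket: 122 vs 127 - MISMATCH
  Widget: 64 vs 64 - MATCH
  Gear: 81 vs 80 - MISMATCH
  Washer: 65 vs 59 - MISMATCH
  Bolt: 50 vs 50 - MATCH

Products with inconsistencies: Gear, Sprocket, Washer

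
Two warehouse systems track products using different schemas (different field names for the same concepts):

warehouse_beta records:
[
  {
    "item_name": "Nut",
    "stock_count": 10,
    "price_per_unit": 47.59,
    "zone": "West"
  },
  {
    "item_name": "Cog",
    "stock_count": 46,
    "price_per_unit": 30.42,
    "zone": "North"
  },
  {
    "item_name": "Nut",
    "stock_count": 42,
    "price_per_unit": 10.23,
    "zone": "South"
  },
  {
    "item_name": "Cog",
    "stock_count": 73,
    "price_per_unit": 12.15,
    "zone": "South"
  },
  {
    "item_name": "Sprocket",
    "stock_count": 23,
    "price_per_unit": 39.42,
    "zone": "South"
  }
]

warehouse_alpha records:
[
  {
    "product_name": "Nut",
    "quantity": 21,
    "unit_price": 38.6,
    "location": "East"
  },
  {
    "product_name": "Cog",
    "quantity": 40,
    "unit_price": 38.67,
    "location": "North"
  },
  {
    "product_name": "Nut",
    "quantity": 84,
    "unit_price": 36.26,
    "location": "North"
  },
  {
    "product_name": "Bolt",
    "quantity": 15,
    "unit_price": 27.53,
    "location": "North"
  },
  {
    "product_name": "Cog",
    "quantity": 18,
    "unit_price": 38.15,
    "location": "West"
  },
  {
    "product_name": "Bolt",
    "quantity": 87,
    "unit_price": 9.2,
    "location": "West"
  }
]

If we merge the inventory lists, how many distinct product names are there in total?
4

Schema mapping: "item_name" (warehouse_beta) = "product_name" (warehouse_alpha) = product name

Products in warehouse_beta: ['Cog', 'Nut', 'Sprocket']
Products in warehouse_alpha: ['Bolt', 'Cog', 'Nut']

Union (unique products): ['Bolt', 'Cog', 'Nut', 'Sprocket']
Count: 4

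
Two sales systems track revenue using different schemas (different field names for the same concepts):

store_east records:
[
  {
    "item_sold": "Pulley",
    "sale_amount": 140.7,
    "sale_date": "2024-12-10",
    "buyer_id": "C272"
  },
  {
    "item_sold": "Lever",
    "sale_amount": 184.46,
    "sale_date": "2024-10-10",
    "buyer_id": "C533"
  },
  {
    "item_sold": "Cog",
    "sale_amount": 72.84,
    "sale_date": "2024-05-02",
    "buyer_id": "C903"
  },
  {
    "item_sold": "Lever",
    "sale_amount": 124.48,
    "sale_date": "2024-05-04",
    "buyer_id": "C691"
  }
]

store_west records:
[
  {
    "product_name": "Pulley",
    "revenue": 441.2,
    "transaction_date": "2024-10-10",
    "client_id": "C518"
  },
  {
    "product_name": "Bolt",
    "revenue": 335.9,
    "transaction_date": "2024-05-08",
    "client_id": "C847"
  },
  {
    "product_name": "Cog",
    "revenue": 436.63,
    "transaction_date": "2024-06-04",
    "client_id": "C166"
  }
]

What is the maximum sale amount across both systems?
441.2

Reconcile: "sale_amount" (store_east) = "revenue" (store_west) = sale amount

Maximum in store_east: 184.46
Maximum in store_west: 441.2

Overall maximum: max(184.46, 441.2) = 441.2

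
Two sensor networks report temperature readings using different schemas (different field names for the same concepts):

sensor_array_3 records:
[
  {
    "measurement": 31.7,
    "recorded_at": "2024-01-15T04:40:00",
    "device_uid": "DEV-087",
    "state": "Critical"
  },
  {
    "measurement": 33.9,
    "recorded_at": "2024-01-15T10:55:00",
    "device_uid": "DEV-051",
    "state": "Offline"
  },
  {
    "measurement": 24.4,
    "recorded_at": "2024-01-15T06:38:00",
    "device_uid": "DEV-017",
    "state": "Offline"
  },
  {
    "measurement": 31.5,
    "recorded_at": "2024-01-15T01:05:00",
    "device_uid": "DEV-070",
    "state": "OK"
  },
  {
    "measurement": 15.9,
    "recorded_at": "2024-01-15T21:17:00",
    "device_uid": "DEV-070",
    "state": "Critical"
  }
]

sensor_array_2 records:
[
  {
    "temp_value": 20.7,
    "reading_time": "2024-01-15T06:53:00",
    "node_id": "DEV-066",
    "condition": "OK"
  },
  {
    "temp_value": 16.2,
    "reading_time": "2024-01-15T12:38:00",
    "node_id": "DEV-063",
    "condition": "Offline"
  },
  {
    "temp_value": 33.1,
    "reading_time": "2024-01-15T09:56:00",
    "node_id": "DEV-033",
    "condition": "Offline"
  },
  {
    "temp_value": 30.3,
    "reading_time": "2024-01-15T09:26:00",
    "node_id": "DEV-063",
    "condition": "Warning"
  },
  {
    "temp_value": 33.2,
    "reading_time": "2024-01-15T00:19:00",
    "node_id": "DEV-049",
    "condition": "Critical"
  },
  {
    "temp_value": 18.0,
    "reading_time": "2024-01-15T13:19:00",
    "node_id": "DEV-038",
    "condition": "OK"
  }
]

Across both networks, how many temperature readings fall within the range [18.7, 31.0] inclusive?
3

Schema mapping: "measurement" (sensor_array_3) = "temp_value" (sensor_array_2) = temperature

Readings in [18.7, 31.0] from sensor_array_3: 1
Readings in [18.7, 31.0] from sensor_array_2: 2

Total count: 1 + 2 = 3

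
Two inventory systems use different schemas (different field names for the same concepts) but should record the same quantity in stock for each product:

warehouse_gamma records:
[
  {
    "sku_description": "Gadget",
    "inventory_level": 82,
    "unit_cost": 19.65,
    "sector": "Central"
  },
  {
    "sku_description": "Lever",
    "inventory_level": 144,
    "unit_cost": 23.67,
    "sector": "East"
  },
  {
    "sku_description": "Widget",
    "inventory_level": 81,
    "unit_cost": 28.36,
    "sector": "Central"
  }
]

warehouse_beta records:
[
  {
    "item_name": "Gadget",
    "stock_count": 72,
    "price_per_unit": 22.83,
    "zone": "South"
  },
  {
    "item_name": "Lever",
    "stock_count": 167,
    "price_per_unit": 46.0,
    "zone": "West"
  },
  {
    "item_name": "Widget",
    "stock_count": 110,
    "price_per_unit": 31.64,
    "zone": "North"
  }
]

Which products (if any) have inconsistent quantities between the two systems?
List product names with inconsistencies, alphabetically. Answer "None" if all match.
Gadget, Lever, Widget

Schema mappings:
- "sku_description" (warehouse_gamma) = "item_name" (warehouse_beta) = product name
- "inventory_level" (warehouse_gamma) = "stock_count" (warehouse_beta) = quantity

Comparison:
  Gadget: 82 vs 72 - MISMATCH
  Lever: 144 vs 167 - MISMATCH
  Widget: 81 vs 110 - MISMATCH

Products with inconsistencies: Gadget, Lever, Widget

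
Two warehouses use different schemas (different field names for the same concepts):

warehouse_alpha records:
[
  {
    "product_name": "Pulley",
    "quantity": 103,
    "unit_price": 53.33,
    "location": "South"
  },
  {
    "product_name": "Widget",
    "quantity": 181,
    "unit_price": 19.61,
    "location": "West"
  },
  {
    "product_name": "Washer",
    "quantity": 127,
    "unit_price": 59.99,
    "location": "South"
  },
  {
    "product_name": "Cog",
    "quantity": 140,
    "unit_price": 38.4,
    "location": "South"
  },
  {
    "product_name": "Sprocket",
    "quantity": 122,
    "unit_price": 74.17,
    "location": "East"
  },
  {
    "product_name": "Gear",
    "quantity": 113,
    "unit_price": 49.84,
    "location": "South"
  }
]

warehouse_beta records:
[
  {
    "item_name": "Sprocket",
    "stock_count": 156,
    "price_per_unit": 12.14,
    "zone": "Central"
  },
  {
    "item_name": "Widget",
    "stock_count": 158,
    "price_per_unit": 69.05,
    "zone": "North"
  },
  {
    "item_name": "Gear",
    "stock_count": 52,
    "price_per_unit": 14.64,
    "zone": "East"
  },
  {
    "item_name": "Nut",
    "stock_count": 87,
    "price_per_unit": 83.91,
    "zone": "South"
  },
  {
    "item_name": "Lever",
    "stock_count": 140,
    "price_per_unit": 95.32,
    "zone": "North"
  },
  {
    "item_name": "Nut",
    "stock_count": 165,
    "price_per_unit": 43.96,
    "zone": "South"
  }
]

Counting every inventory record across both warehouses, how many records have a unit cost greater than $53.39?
5

Schema mapping: "unit_price" (warehouse_alpha) = "price_per_unit" (warehouse_beta) = unit cost

Records > $53.39 in warehouse_alpha: 2
Records > $53.39 in warehouse_beta: 3

Total count: 2 + 3 = 5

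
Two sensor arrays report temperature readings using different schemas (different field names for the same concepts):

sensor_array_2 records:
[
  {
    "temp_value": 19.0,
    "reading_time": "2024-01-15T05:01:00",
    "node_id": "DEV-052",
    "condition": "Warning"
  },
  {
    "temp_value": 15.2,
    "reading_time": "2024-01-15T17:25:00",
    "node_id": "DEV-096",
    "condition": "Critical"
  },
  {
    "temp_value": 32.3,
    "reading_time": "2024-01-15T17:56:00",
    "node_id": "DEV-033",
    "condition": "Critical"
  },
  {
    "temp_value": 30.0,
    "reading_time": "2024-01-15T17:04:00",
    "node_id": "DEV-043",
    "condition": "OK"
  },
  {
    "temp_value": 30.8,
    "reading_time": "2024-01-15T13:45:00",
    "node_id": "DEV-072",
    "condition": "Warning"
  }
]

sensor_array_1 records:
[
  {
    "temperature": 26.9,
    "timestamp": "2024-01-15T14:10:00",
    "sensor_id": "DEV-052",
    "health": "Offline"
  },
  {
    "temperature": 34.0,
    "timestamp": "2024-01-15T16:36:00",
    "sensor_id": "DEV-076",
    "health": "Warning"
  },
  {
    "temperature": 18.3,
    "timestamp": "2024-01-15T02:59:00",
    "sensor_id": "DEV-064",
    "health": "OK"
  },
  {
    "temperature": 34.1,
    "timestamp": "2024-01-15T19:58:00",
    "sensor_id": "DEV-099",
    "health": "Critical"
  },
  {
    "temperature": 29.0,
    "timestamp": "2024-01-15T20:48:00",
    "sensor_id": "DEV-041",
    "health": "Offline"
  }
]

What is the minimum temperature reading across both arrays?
15.2

Schema mapping: "temp_value" (sensor_array_2) = "temperature" (sensor_array_1) = temperature reading

Minimum in sensor_array_2: 15.2
Minimum in sensor_array_1: 18.3

Overall minimum: min(15.2, 18.3) = 15.2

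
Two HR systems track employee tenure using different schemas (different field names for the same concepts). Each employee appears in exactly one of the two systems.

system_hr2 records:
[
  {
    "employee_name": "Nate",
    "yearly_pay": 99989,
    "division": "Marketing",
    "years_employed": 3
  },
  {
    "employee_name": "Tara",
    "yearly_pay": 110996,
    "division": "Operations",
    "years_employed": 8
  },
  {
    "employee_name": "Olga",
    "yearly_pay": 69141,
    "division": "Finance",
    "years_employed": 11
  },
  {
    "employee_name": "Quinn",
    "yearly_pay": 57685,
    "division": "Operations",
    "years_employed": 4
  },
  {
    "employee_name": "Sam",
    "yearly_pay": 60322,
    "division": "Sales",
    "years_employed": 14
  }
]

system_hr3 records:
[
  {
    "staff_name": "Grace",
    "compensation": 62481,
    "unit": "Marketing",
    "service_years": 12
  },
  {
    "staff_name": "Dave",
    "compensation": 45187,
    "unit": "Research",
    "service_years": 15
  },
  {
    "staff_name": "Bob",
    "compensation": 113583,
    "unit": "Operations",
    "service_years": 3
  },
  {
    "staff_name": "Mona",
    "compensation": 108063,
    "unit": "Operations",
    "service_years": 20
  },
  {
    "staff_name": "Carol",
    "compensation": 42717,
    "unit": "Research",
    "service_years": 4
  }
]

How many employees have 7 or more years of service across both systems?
6

Reconcile schemas: "years_employed" (system_hr2) = "service_years" (system_hr3) = years of service

From system_hr2: 3 employees with >= 7 years
From system_hr3: 3 employees with >= 7 years

Total: 3 + 3 = 6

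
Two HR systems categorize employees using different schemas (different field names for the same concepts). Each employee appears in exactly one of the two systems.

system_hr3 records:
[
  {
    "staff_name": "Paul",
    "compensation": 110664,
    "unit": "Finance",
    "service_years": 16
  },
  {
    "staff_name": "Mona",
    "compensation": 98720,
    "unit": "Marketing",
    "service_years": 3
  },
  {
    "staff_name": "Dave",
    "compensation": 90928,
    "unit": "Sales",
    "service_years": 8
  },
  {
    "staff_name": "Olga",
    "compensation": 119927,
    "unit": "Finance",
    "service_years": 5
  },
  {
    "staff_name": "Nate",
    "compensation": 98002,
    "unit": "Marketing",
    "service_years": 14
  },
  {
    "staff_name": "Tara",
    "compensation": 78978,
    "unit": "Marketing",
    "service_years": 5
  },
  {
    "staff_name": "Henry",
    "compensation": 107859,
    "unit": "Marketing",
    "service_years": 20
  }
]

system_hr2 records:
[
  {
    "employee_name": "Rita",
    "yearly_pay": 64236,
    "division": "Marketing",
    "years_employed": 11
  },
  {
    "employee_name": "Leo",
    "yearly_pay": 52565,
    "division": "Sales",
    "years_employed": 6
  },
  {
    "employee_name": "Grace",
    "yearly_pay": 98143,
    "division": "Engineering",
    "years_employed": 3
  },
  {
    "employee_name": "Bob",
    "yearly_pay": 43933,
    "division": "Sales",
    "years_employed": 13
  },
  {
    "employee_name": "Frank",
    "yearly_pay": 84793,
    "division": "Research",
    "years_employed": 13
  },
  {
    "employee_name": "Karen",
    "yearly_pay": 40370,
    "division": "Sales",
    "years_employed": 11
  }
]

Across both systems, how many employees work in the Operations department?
0

Schema mapping: "unit" (system_hr3) = "division" (system_hr2) = department

Operations employees in system_hr3: 0
Operations employees in system_hr2: 0

Total in Operations: 0 + 0 = 0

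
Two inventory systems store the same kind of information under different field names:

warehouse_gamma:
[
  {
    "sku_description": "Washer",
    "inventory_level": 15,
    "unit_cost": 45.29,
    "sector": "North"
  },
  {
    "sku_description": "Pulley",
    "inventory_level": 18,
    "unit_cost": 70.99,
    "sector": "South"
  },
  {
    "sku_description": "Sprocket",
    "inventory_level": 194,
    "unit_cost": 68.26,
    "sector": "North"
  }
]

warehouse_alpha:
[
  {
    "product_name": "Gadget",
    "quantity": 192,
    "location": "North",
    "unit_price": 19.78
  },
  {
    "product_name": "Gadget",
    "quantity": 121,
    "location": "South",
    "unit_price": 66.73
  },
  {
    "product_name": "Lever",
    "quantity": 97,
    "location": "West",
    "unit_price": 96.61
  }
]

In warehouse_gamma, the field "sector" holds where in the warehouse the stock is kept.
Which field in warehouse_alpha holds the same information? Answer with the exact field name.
location

In warehouse_gamma, "sector" holds where in the warehouse the stock is kept.
The fields in warehouse_alpha are: "product_name", "quantity", "location", "unit_price".
"location" is the match: the name refers to the same concept and its values are area labels (e.g. 'North', 'South').
The other fields ("product_name", "quantity", "unit_price") hold different kinds of data.

So "sector" in warehouse_gamma corresponds to "location" in warehouse_alpha.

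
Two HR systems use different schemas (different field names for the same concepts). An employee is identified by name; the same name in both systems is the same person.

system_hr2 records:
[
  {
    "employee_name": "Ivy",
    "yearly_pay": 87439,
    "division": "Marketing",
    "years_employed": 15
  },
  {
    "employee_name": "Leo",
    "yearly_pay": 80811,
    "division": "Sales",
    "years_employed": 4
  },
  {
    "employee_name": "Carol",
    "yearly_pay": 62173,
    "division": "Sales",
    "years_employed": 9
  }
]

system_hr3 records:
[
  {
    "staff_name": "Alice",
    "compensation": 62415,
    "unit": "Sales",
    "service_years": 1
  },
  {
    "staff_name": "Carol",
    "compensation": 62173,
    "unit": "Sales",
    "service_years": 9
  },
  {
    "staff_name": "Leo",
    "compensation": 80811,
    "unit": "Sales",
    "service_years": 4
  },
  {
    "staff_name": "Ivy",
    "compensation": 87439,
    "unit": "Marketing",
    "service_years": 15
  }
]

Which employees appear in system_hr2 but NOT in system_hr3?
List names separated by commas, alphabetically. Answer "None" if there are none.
None

Schema mapping: "employee_name" (system_hr2) = "staff_name" (system_hr3) = employee name

Names in system_hr2: ['Carol', 'Ivy', 'Leo']
Names in system_hr3: ['Alice', 'Carol', 'Ivy', 'Leo']

In system_hr2 but not system_hr3: None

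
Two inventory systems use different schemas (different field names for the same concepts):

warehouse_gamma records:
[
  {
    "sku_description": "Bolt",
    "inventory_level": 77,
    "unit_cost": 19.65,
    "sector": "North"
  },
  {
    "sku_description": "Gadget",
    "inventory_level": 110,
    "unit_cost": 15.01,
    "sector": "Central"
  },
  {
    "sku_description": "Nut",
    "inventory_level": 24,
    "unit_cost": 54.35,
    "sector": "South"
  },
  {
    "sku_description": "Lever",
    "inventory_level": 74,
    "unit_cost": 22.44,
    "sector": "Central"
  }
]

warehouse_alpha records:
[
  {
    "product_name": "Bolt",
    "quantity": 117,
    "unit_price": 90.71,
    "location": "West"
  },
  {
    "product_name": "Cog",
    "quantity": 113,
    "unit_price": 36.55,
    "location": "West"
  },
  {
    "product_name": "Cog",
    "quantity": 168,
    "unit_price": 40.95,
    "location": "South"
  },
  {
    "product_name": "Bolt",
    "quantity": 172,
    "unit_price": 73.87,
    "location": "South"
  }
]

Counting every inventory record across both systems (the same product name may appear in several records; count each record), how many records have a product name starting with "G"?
1

Schema mapping: "sku_description" (warehouse_gamma) = "product_name" (warehouse_alpha) = product name

Records with product name starting with "G" in warehouse_gamma: 1
Records with product name starting with "G" in warehouse_alpha: 0

Total: 1 + 0 = 1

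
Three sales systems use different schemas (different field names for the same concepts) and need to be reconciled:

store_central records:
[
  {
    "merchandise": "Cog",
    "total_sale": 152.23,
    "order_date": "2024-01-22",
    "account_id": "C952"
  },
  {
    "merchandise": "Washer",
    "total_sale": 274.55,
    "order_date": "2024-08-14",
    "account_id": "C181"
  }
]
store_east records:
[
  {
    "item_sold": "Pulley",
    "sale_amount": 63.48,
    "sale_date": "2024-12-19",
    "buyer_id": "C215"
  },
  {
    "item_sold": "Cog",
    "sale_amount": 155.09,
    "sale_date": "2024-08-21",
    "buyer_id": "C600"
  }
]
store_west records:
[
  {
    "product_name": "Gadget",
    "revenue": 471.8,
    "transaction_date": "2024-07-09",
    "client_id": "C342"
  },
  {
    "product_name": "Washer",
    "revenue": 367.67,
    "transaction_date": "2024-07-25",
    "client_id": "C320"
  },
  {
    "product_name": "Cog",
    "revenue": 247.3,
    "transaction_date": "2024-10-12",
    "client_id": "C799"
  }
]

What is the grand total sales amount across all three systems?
1732.12

Schema reconciliation - all amount fields map to sale amount:

store_central (total_sale): 426.78
store_east (sale_amount): 218.57
store_west (revenue): 1086.77

Grand total: 1732.12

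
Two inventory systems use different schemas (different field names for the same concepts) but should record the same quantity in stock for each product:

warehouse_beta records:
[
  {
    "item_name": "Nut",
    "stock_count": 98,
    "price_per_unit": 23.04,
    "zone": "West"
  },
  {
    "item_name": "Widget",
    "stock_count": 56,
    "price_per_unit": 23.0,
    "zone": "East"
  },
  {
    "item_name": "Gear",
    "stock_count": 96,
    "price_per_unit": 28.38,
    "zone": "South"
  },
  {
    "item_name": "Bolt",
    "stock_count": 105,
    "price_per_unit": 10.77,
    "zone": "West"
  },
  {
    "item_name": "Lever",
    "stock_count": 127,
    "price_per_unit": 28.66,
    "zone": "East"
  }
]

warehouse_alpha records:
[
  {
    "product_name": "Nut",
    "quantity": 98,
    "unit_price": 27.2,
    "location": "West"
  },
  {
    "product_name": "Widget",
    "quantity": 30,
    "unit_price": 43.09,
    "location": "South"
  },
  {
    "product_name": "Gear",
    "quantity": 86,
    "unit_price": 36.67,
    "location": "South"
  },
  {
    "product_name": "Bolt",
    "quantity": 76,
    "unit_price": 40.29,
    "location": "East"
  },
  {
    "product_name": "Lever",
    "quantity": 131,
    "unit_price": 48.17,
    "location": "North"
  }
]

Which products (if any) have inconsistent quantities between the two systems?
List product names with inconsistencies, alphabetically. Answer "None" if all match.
Bolt, Gear, Lever, Widget

Schema mappings:
- "item_name" (warehouse_beta) = "product_name" (warehouse_alpha) = product name
- "stock_count" (warehouse_beta) = "quantity" (warehouse_alpha) = quantity

Comparison:
  Nut: 98 vs 98 - MATCH
  Widget: 56 vs 30 - MISMATCH
  Gear: 96 vs 86 - MISMATCH
  Bolt: 105 vs 76 - MISMATCH
  Lever: 127 vs 131 - MISMATCH

Products with inconsistencies: Bolt, Gear, Lever, Widget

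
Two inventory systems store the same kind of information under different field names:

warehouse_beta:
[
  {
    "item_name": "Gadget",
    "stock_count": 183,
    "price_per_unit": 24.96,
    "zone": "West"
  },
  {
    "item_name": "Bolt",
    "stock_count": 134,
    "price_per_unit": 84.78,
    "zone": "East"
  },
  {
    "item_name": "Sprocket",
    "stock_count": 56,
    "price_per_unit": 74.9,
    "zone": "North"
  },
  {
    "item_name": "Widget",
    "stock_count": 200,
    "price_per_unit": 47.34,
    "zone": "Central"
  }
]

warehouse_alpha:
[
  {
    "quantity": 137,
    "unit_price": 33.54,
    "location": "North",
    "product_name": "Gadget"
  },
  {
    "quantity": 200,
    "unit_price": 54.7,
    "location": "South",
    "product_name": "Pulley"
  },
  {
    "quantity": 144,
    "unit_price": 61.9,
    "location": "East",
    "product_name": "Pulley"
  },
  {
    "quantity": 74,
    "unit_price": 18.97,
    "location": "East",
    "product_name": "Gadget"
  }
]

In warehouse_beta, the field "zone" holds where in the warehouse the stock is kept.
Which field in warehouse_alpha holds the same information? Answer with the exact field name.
location

In warehouse_beta, "zone" holds where in the warehouse the stock is kept.
The fields in warehouse_alpha are: "quantity", "unit_price", "location", "product_name".
"location" is the match: the name refers to the same concept and its values are area labels (e.g. 'East', 'North').
The other fields ("quantity", "unit_price", "product_name") hold different kinds of data.

So "zone" in warehouse_beta corresponds to "location" in warehouse_alpha.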